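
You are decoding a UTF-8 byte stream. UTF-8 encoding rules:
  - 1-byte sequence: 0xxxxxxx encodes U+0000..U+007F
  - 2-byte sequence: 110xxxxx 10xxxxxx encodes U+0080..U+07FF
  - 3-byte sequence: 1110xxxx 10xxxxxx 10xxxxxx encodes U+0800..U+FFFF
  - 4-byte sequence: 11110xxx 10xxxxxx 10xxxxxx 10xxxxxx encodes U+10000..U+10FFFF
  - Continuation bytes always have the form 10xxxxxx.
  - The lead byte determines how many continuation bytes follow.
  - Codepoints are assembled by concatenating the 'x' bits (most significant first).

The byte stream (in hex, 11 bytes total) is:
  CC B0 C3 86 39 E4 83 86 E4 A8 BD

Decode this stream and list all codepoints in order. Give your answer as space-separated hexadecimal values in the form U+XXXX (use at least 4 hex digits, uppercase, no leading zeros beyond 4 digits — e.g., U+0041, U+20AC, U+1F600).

Answer: U+0330 U+00C6 U+0039 U+40C6 U+4A3D

Derivation:
Byte[0]=CC: 2-byte lead, need 1 cont bytes. acc=0xC
Byte[1]=B0: continuation. acc=(acc<<6)|0x30=0x330
Completed: cp=U+0330 (starts at byte 0)
Byte[2]=C3: 2-byte lead, need 1 cont bytes. acc=0x3
Byte[3]=86: continuation. acc=(acc<<6)|0x06=0xC6
Completed: cp=U+00C6 (starts at byte 2)
Byte[4]=39: 1-byte ASCII. cp=U+0039
Byte[5]=E4: 3-byte lead, need 2 cont bytes. acc=0x4
Byte[6]=83: continuation. acc=(acc<<6)|0x03=0x103
Byte[7]=86: continuation. acc=(acc<<6)|0x06=0x40C6
Completed: cp=U+40C6 (starts at byte 5)
Byte[8]=E4: 3-byte lead, need 2 cont bytes. acc=0x4
Byte[9]=A8: continuation. acc=(acc<<6)|0x28=0x128
Byte[10]=BD: continuation. acc=(acc<<6)|0x3D=0x4A3D
Completed: cp=U+4A3D (starts at byte 8)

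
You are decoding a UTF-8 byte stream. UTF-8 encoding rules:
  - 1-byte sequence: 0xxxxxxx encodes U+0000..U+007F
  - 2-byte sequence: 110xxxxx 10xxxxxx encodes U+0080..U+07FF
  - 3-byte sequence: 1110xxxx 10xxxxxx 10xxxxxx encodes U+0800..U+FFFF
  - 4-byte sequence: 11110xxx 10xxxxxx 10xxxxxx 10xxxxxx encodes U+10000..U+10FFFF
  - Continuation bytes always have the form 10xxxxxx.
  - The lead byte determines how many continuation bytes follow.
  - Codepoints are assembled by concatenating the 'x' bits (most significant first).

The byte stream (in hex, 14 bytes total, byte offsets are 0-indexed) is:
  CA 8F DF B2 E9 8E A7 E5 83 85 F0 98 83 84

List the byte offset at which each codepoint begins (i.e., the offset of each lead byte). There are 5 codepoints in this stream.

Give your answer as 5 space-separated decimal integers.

Answer: 0 2 4 7 10

Derivation:
Byte[0]=CA: 2-byte lead, need 1 cont bytes. acc=0xA
Byte[1]=8F: continuation. acc=(acc<<6)|0x0F=0x28F
Completed: cp=U+028F (starts at byte 0)
Byte[2]=DF: 2-byte lead, need 1 cont bytes. acc=0x1F
Byte[3]=B2: continuation. acc=(acc<<6)|0x32=0x7F2
Completed: cp=U+07F2 (starts at byte 2)
Byte[4]=E9: 3-byte lead, need 2 cont bytes. acc=0x9
Byte[5]=8E: continuation. acc=(acc<<6)|0x0E=0x24E
Byte[6]=A7: continuation. acc=(acc<<6)|0x27=0x93A7
Completed: cp=U+93A7 (starts at byte 4)
Byte[7]=E5: 3-byte lead, need 2 cont bytes. acc=0x5
Byte[8]=83: continuation. acc=(acc<<6)|0x03=0x143
Byte[9]=85: continuation. acc=(acc<<6)|0x05=0x50C5
Completed: cp=U+50C5 (starts at byte 7)
Byte[10]=F0: 4-byte lead, need 3 cont bytes. acc=0x0
Byte[11]=98: continuation. acc=(acc<<6)|0x18=0x18
Byte[12]=83: continuation. acc=(acc<<6)|0x03=0x603
Byte[13]=84: continuation. acc=(acc<<6)|0x04=0x180C4
Completed: cp=U+180C4 (starts at byte 10)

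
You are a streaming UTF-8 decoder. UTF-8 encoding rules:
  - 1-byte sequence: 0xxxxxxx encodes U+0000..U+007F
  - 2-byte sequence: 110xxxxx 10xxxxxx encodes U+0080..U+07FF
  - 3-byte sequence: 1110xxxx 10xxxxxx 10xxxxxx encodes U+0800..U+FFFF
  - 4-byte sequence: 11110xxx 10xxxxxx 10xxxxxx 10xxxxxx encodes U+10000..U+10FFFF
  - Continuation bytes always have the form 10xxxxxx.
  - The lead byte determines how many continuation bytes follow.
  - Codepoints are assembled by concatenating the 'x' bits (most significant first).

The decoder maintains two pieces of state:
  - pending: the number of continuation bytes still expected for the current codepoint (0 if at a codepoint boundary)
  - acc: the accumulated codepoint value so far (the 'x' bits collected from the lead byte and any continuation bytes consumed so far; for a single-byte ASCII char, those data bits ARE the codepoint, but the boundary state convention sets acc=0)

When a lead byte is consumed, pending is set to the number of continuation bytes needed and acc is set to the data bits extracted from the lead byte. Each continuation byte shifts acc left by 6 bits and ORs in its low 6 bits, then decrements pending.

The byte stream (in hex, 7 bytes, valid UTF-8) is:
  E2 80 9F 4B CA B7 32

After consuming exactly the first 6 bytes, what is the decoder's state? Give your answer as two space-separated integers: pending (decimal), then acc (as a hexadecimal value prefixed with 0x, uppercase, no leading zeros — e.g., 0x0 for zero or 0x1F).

Answer: 0 0x2B7

Derivation:
Byte[0]=E2: 3-byte lead. pending=2, acc=0x2
Byte[1]=80: continuation. acc=(acc<<6)|0x00=0x80, pending=1
Byte[2]=9F: continuation. acc=(acc<<6)|0x1F=0x201F, pending=0
Byte[3]=4B: 1-byte. pending=0, acc=0x0
Byte[4]=CA: 2-byte lead. pending=1, acc=0xA
Byte[5]=B7: continuation. acc=(acc<<6)|0x37=0x2B7, pending=0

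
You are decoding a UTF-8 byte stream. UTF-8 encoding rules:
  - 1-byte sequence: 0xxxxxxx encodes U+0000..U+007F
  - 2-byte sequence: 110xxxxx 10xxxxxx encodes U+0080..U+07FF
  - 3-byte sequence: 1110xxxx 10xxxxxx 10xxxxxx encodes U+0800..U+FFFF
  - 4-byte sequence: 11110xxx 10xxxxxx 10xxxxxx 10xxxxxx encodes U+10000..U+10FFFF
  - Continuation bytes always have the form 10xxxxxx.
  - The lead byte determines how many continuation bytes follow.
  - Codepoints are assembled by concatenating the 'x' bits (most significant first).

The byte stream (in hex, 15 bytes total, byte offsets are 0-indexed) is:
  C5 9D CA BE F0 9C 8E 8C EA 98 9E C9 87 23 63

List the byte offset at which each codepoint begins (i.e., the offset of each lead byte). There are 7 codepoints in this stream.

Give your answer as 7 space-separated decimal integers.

Byte[0]=C5: 2-byte lead, need 1 cont bytes. acc=0x5
Byte[1]=9D: continuation. acc=(acc<<6)|0x1D=0x15D
Completed: cp=U+015D (starts at byte 0)
Byte[2]=CA: 2-byte lead, need 1 cont bytes. acc=0xA
Byte[3]=BE: continuation. acc=(acc<<6)|0x3E=0x2BE
Completed: cp=U+02BE (starts at byte 2)
Byte[4]=F0: 4-byte lead, need 3 cont bytes. acc=0x0
Byte[5]=9C: continuation. acc=(acc<<6)|0x1C=0x1C
Byte[6]=8E: continuation. acc=(acc<<6)|0x0E=0x70E
Byte[7]=8C: continuation. acc=(acc<<6)|0x0C=0x1C38C
Completed: cp=U+1C38C (starts at byte 4)
Byte[8]=EA: 3-byte lead, need 2 cont bytes. acc=0xA
Byte[9]=98: continuation. acc=(acc<<6)|0x18=0x298
Byte[10]=9E: continuation. acc=(acc<<6)|0x1E=0xA61E
Completed: cp=U+A61E (starts at byte 8)
Byte[11]=C9: 2-byte lead, need 1 cont bytes. acc=0x9
Byte[12]=87: continuation. acc=(acc<<6)|0x07=0x247
Completed: cp=U+0247 (starts at byte 11)
Byte[13]=23: 1-byte ASCII. cp=U+0023
Byte[14]=63: 1-byte ASCII. cp=U+0063

Answer: 0 2 4 8 11 13 14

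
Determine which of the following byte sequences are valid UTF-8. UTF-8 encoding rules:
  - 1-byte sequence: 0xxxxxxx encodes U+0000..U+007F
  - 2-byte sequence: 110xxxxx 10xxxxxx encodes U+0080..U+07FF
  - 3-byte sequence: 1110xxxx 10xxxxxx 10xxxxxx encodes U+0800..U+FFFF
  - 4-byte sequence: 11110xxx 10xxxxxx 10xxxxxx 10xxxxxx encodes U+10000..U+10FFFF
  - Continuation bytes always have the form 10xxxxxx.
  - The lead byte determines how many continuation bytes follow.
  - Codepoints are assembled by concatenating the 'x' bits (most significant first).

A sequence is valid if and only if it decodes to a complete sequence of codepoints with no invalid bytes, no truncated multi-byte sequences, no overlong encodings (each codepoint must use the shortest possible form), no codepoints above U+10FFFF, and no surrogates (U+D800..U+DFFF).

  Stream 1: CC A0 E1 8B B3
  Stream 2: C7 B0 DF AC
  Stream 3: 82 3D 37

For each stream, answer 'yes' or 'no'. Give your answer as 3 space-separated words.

Answer: yes yes no

Derivation:
Stream 1: decodes cleanly. VALID
Stream 2: decodes cleanly. VALID
Stream 3: error at byte offset 0. INVALID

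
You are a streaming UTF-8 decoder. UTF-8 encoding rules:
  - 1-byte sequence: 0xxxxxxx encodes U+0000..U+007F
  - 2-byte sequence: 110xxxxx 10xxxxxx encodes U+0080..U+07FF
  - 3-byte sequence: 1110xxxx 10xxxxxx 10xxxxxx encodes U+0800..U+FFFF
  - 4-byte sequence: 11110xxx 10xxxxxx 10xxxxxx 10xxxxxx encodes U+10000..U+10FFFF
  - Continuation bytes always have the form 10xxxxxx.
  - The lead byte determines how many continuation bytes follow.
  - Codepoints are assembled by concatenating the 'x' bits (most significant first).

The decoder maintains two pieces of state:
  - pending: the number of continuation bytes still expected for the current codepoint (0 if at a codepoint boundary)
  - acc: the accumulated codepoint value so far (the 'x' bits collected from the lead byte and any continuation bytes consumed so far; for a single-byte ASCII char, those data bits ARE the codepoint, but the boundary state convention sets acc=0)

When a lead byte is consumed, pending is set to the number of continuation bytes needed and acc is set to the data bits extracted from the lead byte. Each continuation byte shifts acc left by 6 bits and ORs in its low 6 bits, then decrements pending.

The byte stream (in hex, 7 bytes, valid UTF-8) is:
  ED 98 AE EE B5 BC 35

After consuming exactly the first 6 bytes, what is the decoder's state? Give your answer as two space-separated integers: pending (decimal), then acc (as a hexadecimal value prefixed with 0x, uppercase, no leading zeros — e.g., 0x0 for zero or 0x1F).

Answer: 0 0xED7C

Derivation:
Byte[0]=ED: 3-byte lead. pending=2, acc=0xD
Byte[1]=98: continuation. acc=(acc<<6)|0x18=0x358, pending=1
Byte[2]=AE: continuation. acc=(acc<<6)|0x2E=0xD62E, pending=0
Byte[3]=EE: 3-byte lead. pending=2, acc=0xE
Byte[4]=B5: continuation. acc=(acc<<6)|0x35=0x3B5, pending=1
Byte[5]=BC: continuation. acc=(acc<<6)|0x3C=0xED7C, pending=0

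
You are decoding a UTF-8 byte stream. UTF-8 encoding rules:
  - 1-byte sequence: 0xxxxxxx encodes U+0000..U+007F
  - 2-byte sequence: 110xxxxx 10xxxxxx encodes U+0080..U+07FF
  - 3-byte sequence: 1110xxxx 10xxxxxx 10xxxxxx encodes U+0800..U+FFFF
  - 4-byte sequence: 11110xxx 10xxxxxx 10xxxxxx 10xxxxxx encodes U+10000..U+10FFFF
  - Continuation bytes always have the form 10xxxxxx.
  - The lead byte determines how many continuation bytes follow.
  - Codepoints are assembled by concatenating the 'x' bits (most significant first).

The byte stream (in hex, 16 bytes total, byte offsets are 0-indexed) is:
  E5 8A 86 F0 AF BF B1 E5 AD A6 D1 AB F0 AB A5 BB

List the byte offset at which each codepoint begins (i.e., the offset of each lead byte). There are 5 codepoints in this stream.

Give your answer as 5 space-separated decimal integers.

Answer: 0 3 7 10 12

Derivation:
Byte[0]=E5: 3-byte lead, need 2 cont bytes. acc=0x5
Byte[1]=8A: continuation. acc=(acc<<6)|0x0A=0x14A
Byte[2]=86: continuation. acc=(acc<<6)|0x06=0x5286
Completed: cp=U+5286 (starts at byte 0)
Byte[3]=F0: 4-byte lead, need 3 cont bytes. acc=0x0
Byte[4]=AF: continuation. acc=(acc<<6)|0x2F=0x2F
Byte[5]=BF: continuation. acc=(acc<<6)|0x3F=0xBFF
Byte[6]=B1: continuation. acc=(acc<<6)|0x31=0x2FFF1
Completed: cp=U+2FFF1 (starts at byte 3)
Byte[7]=E5: 3-byte lead, need 2 cont bytes. acc=0x5
Byte[8]=AD: continuation. acc=(acc<<6)|0x2D=0x16D
Byte[9]=A6: continuation. acc=(acc<<6)|0x26=0x5B66
Completed: cp=U+5B66 (starts at byte 7)
Byte[10]=D1: 2-byte lead, need 1 cont bytes. acc=0x11
Byte[11]=AB: continuation. acc=(acc<<6)|0x2B=0x46B
Completed: cp=U+046B (starts at byte 10)
Byte[12]=F0: 4-byte lead, need 3 cont bytes. acc=0x0
Byte[13]=AB: continuation. acc=(acc<<6)|0x2B=0x2B
Byte[14]=A5: continuation. acc=(acc<<6)|0x25=0xAE5
Byte[15]=BB: continuation. acc=(acc<<6)|0x3B=0x2B97B
Completed: cp=U+2B97B (starts at byte 12)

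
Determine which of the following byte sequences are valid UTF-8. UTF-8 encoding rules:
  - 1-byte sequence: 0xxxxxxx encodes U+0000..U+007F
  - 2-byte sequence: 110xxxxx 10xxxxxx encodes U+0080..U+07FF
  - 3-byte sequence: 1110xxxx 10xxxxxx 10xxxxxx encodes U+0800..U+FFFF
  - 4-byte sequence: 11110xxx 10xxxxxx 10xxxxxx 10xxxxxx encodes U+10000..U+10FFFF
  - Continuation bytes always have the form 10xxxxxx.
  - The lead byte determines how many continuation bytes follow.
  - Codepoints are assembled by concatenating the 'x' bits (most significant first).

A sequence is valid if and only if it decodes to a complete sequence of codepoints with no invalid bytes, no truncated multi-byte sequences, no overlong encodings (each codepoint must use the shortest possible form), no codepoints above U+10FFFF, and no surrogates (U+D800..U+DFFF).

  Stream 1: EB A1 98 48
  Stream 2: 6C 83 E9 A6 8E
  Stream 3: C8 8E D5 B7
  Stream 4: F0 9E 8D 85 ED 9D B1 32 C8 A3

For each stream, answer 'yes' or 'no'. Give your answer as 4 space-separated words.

Stream 1: decodes cleanly. VALID
Stream 2: error at byte offset 1. INVALID
Stream 3: decodes cleanly. VALID
Stream 4: decodes cleanly. VALID

Answer: yes no yes yes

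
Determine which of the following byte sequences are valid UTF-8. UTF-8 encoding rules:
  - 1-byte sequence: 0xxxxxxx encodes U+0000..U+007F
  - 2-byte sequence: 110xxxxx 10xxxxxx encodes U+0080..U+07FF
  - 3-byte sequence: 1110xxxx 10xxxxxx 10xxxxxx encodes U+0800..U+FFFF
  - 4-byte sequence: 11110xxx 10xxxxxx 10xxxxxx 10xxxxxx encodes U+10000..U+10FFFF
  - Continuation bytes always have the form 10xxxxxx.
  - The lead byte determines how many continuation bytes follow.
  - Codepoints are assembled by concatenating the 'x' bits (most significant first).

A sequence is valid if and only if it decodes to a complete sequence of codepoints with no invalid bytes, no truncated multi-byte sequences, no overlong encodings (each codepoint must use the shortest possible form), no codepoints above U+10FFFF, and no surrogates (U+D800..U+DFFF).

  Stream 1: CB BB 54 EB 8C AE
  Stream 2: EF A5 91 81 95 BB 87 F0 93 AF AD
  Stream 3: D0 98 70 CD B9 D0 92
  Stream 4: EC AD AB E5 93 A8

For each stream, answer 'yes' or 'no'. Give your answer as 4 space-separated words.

Stream 1: decodes cleanly. VALID
Stream 2: error at byte offset 3. INVALID
Stream 3: decodes cleanly. VALID
Stream 4: decodes cleanly. VALID

Answer: yes no yes yes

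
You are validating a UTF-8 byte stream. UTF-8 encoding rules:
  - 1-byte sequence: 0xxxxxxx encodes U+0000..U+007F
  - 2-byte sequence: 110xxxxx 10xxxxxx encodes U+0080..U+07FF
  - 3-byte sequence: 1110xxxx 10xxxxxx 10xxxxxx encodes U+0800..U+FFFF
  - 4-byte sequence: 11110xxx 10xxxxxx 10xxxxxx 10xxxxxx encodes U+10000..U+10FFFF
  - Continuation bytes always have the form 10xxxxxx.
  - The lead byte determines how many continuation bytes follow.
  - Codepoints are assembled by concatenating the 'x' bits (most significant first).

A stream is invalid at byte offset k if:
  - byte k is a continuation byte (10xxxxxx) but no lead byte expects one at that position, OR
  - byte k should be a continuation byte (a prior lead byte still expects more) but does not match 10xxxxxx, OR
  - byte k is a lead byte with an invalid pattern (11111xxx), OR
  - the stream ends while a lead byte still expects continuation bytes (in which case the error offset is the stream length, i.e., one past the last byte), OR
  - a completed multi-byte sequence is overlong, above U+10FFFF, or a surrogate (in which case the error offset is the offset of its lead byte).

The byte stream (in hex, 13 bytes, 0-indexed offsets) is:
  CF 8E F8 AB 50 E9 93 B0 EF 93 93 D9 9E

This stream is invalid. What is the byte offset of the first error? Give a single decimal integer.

Byte[0]=CF: 2-byte lead, need 1 cont bytes. acc=0xF
Byte[1]=8E: continuation. acc=(acc<<6)|0x0E=0x3CE
Completed: cp=U+03CE (starts at byte 0)
Byte[2]=F8: INVALID lead byte (not 0xxx/110x/1110/11110)

Answer: 2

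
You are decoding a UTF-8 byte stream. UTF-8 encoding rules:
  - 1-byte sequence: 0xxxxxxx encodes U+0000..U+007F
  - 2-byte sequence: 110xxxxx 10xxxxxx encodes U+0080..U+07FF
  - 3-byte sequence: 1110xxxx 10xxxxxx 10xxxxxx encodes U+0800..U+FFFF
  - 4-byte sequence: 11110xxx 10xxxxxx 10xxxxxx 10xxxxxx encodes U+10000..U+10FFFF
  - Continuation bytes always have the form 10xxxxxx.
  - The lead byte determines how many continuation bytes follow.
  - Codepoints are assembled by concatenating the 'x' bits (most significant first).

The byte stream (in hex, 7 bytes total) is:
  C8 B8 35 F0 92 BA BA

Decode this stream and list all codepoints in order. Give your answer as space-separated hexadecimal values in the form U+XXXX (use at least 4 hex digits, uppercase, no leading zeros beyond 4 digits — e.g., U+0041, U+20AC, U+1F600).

Answer: U+0238 U+0035 U+12EBA

Derivation:
Byte[0]=C8: 2-byte lead, need 1 cont bytes. acc=0x8
Byte[1]=B8: continuation. acc=(acc<<6)|0x38=0x238
Completed: cp=U+0238 (starts at byte 0)
Byte[2]=35: 1-byte ASCII. cp=U+0035
Byte[3]=F0: 4-byte lead, need 3 cont bytes. acc=0x0
Byte[4]=92: continuation. acc=(acc<<6)|0x12=0x12
Byte[5]=BA: continuation. acc=(acc<<6)|0x3A=0x4BA
Byte[6]=BA: continuation. acc=(acc<<6)|0x3A=0x12EBA
Completed: cp=U+12EBA (starts at byte 3)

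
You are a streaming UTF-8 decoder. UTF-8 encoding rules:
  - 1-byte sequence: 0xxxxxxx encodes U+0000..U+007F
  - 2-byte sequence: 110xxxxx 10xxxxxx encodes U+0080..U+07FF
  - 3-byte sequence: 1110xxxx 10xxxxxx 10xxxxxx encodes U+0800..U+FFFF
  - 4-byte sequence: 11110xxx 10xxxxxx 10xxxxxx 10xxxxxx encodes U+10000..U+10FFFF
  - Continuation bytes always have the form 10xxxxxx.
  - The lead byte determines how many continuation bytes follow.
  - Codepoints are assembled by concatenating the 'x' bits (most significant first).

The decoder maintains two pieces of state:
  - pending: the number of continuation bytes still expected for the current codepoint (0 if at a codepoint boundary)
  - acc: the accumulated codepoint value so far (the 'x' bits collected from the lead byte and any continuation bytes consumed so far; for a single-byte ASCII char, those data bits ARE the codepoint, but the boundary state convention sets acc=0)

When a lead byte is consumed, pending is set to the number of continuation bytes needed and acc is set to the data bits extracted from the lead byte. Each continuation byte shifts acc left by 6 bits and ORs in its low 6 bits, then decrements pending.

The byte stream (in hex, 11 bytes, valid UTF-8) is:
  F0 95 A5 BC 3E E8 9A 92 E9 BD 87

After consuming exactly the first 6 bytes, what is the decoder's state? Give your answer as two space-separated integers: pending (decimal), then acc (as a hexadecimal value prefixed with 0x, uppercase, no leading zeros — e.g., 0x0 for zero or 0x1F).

Byte[0]=F0: 4-byte lead. pending=3, acc=0x0
Byte[1]=95: continuation. acc=(acc<<6)|0x15=0x15, pending=2
Byte[2]=A5: continuation. acc=(acc<<6)|0x25=0x565, pending=1
Byte[3]=BC: continuation. acc=(acc<<6)|0x3C=0x1597C, pending=0
Byte[4]=3E: 1-byte. pending=0, acc=0x0
Byte[5]=E8: 3-byte lead. pending=2, acc=0x8

Answer: 2 0x8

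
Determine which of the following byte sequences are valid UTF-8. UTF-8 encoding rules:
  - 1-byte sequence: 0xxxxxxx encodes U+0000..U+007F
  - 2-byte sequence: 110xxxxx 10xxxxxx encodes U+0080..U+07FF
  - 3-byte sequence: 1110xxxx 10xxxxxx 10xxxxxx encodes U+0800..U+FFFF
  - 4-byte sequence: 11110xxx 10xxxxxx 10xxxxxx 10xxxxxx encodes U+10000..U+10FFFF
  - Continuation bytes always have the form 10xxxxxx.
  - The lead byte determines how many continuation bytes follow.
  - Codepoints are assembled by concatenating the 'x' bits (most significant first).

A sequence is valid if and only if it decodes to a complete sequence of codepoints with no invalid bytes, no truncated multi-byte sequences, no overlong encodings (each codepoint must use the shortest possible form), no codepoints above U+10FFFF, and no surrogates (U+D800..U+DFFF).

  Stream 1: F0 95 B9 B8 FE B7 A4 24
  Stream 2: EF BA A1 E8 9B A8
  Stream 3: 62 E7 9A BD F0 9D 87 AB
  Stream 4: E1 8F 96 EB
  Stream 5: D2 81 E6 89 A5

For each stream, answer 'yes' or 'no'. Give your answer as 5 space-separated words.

Answer: no yes yes no yes

Derivation:
Stream 1: error at byte offset 4. INVALID
Stream 2: decodes cleanly. VALID
Stream 3: decodes cleanly. VALID
Stream 4: error at byte offset 4. INVALID
Stream 5: decodes cleanly. VALID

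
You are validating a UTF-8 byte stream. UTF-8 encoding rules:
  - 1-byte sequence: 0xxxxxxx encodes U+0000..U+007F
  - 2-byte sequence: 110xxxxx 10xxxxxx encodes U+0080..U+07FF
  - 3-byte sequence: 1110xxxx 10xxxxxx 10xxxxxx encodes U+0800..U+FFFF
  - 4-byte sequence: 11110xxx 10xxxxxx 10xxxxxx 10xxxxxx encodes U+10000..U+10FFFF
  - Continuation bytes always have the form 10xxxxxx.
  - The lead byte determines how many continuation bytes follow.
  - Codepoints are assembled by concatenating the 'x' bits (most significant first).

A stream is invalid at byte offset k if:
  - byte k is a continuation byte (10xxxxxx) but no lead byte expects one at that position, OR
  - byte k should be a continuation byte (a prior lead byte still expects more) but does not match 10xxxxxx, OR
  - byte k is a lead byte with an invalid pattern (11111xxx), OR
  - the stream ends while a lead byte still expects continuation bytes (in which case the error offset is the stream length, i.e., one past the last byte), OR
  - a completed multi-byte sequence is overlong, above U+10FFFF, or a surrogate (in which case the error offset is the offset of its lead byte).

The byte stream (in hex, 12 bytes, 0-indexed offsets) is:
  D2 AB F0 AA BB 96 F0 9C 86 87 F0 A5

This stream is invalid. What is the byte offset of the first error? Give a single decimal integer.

Byte[0]=D2: 2-byte lead, need 1 cont bytes. acc=0x12
Byte[1]=AB: continuation. acc=(acc<<6)|0x2B=0x4AB
Completed: cp=U+04AB (starts at byte 0)
Byte[2]=F0: 4-byte lead, need 3 cont bytes. acc=0x0
Byte[3]=AA: continuation. acc=(acc<<6)|0x2A=0x2A
Byte[4]=BB: continuation. acc=(acc<<6)|0x3B=0xABB
Byte[5]=96: continuation. acc=(acc<<6)|0x16=0x2AED6
Completed: cp=U+2AED6 (starts at byte 2)
Byte[6]=F0: 4-byte lead, need 3 cont bytes. acc=0x0
Byte[7]=9C: continuation. acc=(acc<<6)|0x1C=0x1C
Byte[8]=86: continuation. acc=(acc<<6)|0x06=0x706
Byte[9]=87: continuation. acc=(acc<<6)|0x07=0x1C187
Completed: cp=U+1C187 (starts at byte 6)
Byte[10]=F0: 4-byte lead, need 3 cont bytes. acc=0x0
Byte[11]=A5: continuation. acc=(acc<<6)|0x25=0x25
Byte[12]: stream ended, expected continuation. INVALID

Answer: 12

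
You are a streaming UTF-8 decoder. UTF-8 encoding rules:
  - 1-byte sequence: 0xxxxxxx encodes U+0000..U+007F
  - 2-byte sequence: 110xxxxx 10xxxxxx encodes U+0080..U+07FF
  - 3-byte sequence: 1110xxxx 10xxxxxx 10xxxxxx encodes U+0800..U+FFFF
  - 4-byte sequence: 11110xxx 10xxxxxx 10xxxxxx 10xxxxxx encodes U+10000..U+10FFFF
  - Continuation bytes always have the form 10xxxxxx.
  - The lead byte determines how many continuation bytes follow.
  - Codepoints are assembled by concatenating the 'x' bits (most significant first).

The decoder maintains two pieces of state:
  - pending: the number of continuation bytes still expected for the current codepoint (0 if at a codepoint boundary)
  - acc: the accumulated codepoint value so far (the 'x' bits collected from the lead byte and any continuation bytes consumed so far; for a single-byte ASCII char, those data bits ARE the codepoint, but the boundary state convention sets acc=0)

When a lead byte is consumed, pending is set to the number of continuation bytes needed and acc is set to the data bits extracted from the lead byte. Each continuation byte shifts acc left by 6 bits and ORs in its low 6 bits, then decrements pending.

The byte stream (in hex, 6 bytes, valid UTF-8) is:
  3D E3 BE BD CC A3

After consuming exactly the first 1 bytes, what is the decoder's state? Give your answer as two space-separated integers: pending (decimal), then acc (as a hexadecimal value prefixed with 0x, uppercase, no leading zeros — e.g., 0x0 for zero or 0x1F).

Answer: 0 0x0

Derivation:
Byte[0]=3D: 1-byte. pending=0, acc=0x0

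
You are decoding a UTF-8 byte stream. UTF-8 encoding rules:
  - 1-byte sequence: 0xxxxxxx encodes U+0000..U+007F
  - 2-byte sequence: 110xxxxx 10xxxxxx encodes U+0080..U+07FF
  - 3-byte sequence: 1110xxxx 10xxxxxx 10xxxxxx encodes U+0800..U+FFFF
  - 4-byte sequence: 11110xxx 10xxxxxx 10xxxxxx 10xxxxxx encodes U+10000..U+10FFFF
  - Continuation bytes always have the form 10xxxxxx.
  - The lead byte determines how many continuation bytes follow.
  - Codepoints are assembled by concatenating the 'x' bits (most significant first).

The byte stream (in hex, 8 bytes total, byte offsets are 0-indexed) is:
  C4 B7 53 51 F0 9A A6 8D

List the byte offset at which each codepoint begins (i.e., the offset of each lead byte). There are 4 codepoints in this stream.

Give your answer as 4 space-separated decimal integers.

Answer: 0 2 3 4

Derivation:
Byte[0]=C4: 2-byte lead, need 1 cont bytes. acc=0x4
Byte[1]=B7: continuation. acc=(acc<<6)|0x37=0x137
Completed: cp=U+0137 (starts at byte 0)
Byte[2]=53: 1-byte ASCII. cp=U+0053
Byte[3]=51: 1-byte ASCII. cp=U+0051
Byte[4]=F0: 4-byte lead, need 3 cont bytes. acc=0x0
Byte[5]=9A: continuation. acc=(acc<<6)|0x1A=0x1A
Byte[6]=A6: continuation. acc=(acc<<6)|0x26=0x6A6
Byte[7]=8D: continuation. acc=(acc<<6)|0x0D=0x1A98D
Completed: cp=U+1A98D (starts at byte 4)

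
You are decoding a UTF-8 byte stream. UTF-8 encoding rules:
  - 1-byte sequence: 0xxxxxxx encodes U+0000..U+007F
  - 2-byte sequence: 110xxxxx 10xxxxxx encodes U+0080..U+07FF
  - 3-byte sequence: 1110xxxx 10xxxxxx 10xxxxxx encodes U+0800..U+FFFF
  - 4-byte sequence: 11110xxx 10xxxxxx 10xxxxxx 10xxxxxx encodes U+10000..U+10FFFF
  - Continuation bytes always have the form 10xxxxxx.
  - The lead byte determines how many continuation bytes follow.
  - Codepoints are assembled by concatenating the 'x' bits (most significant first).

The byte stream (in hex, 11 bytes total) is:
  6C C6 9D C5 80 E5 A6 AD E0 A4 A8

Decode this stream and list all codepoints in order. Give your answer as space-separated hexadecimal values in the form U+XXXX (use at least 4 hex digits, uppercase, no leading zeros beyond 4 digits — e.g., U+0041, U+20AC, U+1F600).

Answer: U+006C U+019D U+0140 U+59AD U+0928

Derivation:
Byte[0]=6C: 1-byte ASCII. cp=U+006C
Byte[1]=C6: 2-byte lead, need 1 cont bytes. acc=0x6
Byte[2]=9D: continuation. acc=(acc<<6)|0x1D=0x19D
Completed: cp=U+019D (starts at byte 1)
Byte[3]=C5: 2-byte lead, need 1 cont bytes. acc=0x5
Byte[4]=80: continuation. acc=(acc<<6)|0x00=0x140
Completed: cp=U+0140 (starts at byte 3)
Byte[5]=E5: 3-byte lead, need 2 cont bytes. acc=0x5
Byte[6]=A6: continuation. acc=(acc<<6)|0x26=0x166
Byte[7]=AD: continuation. acc=(acc<<6)|0x2D=0x59AD
Completed: cp=U+59AD (starts at byte 5)
Byte[8]=E0: 3-byte lead, need 2 cont bytes. acc=0x0
Byte[9]=A4: continuation. acc=(acc<<6)|0x24=0x24
Byte[10]=A8: continuation. acc=(acc<<6)|0x28=0x928
Completed: cp=U+0928 (starts at byte 8)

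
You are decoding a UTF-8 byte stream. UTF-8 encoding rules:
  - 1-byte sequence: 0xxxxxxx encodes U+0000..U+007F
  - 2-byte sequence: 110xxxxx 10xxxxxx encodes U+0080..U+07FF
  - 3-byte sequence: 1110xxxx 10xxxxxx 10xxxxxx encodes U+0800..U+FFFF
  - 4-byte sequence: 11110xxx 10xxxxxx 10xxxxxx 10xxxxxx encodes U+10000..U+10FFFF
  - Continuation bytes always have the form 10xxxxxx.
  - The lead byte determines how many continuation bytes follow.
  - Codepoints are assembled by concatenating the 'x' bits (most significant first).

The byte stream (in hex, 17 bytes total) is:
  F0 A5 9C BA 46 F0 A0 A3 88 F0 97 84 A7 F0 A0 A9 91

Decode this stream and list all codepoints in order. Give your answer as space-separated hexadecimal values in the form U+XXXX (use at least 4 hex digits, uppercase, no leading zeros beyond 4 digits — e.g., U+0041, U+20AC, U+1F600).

Answer: U+2573A U+0046 U+208C8 U+17127 U+20A51

Derivation:
Byte[0]=F0: 4-byte lead, need 3 cont bytes. acc=0x0
Byte[1]=A5: continuation. acc=(acc<<6)|0x25=0x25
Byte[2]=9C: continuation. acc=(acc<<6)|0x1C=0x95C
Byte[3]=BA: continuation. acc=(acc<<6)|0x3A=0x2573A
Completed: cp=U+2573A (starts at byte 0)
Byte[4]=46: 1-byte ASCII. cp=U+0046
Byte[5]=F0: 4-byte lead, need 3 cont bytes. acc=0x0
Byte[6]=A0: continuation. acc=(acc<<6)|0x20=0x20
Byte[7]=A3: continuation. acc=(acc<<6)|0x23=0x823
Byte[8]=88: continuation. acc=(acc<<6)|0x08=0x208C8
Completed: cp=U+208C8 (starts at byte 5)
Byte[9]=F0: 4-byte lead, need 3 cont bytes. acc=0x0
Byte[10]=97: continuation. acc=(acc<<6)|0x17=0x17
Byte[11]=84: continuation. acc=(acc<<6)|0x04=0x5C4
Byte[12]=A7: continuation. acc=(acc<<6)|0x27=0x17127
Completed: cp=U+17127 (starts at byte 9)
Byte[13]=F0: 4-byte lead, need 3 cont bytes. acc=0x0
Byte[14]=A0: continuation. acc=(acc<<6)|0x20=0x20
Byte[15]=A9: continuation. acc=(acc<<6)|0x29=0x829
Byte[16]=91: continuation. acc=(acc<<6)|0x11=0x20A51
Completed: cp=U+20A51 (starts at byte 13)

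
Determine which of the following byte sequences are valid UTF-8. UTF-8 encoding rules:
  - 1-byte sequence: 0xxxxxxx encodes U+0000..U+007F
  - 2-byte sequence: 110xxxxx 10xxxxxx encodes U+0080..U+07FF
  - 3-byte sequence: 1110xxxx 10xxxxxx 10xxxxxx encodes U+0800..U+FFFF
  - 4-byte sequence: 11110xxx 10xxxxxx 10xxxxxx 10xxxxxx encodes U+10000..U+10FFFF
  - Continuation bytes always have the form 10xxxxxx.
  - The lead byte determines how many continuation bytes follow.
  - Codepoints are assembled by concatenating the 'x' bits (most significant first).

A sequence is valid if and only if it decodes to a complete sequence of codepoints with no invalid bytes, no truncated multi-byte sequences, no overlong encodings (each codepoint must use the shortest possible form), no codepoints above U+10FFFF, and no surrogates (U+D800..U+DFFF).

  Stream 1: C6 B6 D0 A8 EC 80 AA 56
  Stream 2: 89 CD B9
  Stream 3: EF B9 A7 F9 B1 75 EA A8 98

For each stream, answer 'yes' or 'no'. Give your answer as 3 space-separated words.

Stream 1: decodes cleanly. VALID
Stream 2: error at byte offset 0. INVALID
Stream 3: error at byte offset 3. INVALID

Answer: yes no no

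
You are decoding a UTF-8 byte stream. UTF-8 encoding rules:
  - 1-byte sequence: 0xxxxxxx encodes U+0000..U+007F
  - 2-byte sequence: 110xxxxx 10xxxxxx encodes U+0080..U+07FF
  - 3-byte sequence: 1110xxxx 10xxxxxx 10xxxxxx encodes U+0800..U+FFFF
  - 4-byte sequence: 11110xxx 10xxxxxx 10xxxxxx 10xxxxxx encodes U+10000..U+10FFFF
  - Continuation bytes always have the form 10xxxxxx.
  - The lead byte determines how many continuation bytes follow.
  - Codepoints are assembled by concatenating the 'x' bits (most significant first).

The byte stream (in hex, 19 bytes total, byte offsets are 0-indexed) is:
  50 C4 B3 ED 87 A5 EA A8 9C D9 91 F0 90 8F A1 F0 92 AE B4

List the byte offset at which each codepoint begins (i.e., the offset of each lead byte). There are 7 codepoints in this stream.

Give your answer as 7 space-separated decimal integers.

Byte[0]=50: 1-byte ASCII. cp=U+0050
Byte[1]=C4: 2-byte lead, need 1 cont bytes. acc=0x4
Byte[2]=B3: continuation. acc=(acc<<6)|0x33=0x133
Completed: cp=U+0133 (starts at byte 1)
Byte[3]=ED: 3-byte lead, need 2 cont bytes. acc=0xD
Byte[4]=87: continuation. acc=(acc<<6)|0x07=0x347
Byte[5]=A5: continuation. acc=(acc<<6)|0x25=0xD1E5
Completed: cp=U+D1E5 (starts at byte 3)
Byte[6]=EA: 3-byte lead, need 2 cont bytes. acc=0xA
Byte[7]=A8: continuation. acc=(acc<<6)|0x28=0x2A8
Byte[8]=9C: continuation. acc=(acc<<6)|0x1C=0xAA1C
Completed: cp=U+AA1C (starts at byte 6)
Byte[9]=D9: 2-byte lead, need 1 cont bytes. acc=0x19
Byte[10]=91: continuation. acc=(acc<<6)|0x11=0x651
Completed: cp=U+0651 (starts at byte 9)
Byte[11]=F0: 4-byte lead, need 3 cont bytes. acc=0x0
Byte[12]=90: continuation. acc=(acc<<6)|0x10=0x10
Byte[13]=8F: continuation. acc=(acc<<6)|0x0F=0x40F
Byte[14]=A1: continuation. acc=(acc<<6)|0x21=0x103E1
Completed: cp=U+103E1 (starts at byte 11)
Byte[15]=F0: 4-byte lead, need 3 cont bytes. acc=0x0
Byte[16]=92: continuation. acc=(acc<<6)|0x12=0x12
Byte[17]=AE: continuation. acc=(acc<<6)|0x2E=0x4AE
Byte[18]=B4: continuation. acc=(acc<<6)|0x34=0x12BB4
Completed: cp=U+12BB4 (starts at byte 15)

Answer: 0 1 3 6 9 11 15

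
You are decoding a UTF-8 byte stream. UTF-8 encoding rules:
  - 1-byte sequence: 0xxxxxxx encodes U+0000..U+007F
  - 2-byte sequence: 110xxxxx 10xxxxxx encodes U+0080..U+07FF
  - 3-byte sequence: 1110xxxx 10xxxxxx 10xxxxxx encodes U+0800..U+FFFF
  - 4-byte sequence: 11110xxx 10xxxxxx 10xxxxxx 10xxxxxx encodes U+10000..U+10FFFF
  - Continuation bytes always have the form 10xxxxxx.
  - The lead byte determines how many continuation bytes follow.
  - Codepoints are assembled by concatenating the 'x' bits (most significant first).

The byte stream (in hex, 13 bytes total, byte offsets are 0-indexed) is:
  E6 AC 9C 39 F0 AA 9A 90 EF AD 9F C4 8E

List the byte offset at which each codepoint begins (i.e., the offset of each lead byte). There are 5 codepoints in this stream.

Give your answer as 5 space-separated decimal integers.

Byte[0]=E6: 3-byte lead, need 2 cont bytes. acc=0x6
Byte[1]=AC: continuation. acc=(acc<<6)|0x2C=0x1AC
Byte[2]=9C: continuation. acc=(acc<<6)|0x1C=0x6B1C
Completed: cp=U+6B1C (starts at byte 0)
Byte[3]=39: 1-byte ASCII. cp=U+0039
Byte[4]=F0: 4-byte lead, need 3 cont bytes. acc=0x0
Byte[5]=AA: continuation. acc=(acc<<6)|0x2A=0x2A
Byte[6]=9A: continuation. acc=(acc<<6)|0x1A=0xA9A
Byte[7]=90: continuation. acc=(acc<<6)|0x10=0x2A690
Completed: cp=U+2A690 (starts at byte 4)
Byte[8]=EF: 3-byte lead, need 2 cont bytes. acc=0xF
Byte[9]=AD: continuation. acc=(acc<<6)|0x2D=0x3ED
Byte[10]=9F: continuation. acc=(acc<<6)|0x1F=0xFB5F
Completed: cp=U+FB5F (starts at byte 8)
Byte[11]=C4: 2-byte lead, need 1 cont bytes. acc=0x4
Byte[12]=8E: continuation. acc=(acc<<6)|0x0E=0x10E
Completed: cp=U+010E (starts at byte 11)

Answer: 0 3 4 8 11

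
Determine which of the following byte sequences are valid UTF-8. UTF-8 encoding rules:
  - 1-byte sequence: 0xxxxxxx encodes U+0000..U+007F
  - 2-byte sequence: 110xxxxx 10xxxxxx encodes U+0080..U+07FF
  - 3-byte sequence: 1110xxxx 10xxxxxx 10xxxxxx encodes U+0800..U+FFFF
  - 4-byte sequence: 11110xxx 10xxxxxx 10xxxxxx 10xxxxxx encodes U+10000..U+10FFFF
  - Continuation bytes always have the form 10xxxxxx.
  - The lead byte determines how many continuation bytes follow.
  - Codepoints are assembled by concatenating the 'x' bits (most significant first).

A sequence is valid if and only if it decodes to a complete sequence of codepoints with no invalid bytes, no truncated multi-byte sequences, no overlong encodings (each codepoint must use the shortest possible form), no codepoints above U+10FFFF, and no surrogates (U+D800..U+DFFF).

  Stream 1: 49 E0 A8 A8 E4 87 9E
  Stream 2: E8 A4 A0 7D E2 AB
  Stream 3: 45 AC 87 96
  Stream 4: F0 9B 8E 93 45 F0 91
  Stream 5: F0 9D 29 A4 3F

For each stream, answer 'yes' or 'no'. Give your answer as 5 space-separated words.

Answer: yes no no no no

Derivation:
Stream 1: decodes cleanly. VALID
Stream 2: error at byte offset 6. INVALID
Stream 3: error at byte offset 1. INVALID
Stream 4: error at byte offset 7. INVALID
Stream 5: error at byte offset 2. INVALID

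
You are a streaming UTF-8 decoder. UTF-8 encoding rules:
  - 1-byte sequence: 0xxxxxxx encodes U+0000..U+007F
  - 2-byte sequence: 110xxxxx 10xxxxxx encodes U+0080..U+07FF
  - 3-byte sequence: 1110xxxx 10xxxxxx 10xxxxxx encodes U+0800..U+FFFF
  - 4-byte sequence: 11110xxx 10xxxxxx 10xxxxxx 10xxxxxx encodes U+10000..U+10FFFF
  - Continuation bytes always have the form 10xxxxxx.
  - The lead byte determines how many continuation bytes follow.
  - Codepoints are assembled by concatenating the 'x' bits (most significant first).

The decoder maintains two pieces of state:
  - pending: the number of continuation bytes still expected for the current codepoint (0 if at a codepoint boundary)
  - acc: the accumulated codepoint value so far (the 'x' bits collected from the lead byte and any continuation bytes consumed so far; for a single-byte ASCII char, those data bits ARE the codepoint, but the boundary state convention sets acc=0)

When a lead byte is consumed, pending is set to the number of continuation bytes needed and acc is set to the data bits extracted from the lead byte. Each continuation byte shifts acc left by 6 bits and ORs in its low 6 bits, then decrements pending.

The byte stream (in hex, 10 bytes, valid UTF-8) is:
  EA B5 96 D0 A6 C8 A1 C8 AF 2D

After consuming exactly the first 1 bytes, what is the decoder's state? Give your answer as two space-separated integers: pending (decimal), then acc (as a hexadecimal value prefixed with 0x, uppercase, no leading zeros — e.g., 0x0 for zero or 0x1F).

Byte[0]=EA: 3-byte lead. pending=2, acc=0xA

Answer: 2 0xA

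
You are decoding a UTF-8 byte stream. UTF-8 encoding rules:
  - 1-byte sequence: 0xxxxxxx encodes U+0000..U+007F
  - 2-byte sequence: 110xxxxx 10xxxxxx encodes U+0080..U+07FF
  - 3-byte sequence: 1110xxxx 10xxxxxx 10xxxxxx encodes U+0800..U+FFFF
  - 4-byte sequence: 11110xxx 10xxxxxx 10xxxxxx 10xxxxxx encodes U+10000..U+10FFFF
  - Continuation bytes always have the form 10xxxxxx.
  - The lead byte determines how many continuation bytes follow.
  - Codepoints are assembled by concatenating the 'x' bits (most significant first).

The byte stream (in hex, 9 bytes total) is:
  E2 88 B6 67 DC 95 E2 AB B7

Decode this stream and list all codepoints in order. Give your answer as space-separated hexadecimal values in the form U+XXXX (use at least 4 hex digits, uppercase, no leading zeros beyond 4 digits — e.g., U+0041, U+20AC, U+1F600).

Byte[0]=E2: 3-byte lead, need 2 cont bytes. acc=0x2
Byte[1]=88: continuation. acc=(acc<<6)|0x08=0x88
Byte[2]=B6: continuation. acc=(acc<<6)|0x36=0x2236
Completed: cp=U+2236 (starts at byte 0)
Byte[3]=67: 1-byte ASCII. cp=U+0067
Byte[4]=DC: 2-byte lead, need 1 cont bytes. acc=0x1C
Byte[5]=95: continuation. acc=(acc<<6)|0x15=0x715
Completed: cp=U+0715 (starts at byte 4)
Byte[6]=E2: 3-byte lead, need 2 cont bytes. acc=0x2
Byte[7]=AB: continuation. acc=(acc<<6)|0x2B=0xAB
Byte[8]=B7: continuation. acc=(acc<<6)|0x37=0x2AF7
Completed: cp=U+2AF7 (starts at byte 6)

Answer: U+2236 U+0067 U+0715 U+2AF7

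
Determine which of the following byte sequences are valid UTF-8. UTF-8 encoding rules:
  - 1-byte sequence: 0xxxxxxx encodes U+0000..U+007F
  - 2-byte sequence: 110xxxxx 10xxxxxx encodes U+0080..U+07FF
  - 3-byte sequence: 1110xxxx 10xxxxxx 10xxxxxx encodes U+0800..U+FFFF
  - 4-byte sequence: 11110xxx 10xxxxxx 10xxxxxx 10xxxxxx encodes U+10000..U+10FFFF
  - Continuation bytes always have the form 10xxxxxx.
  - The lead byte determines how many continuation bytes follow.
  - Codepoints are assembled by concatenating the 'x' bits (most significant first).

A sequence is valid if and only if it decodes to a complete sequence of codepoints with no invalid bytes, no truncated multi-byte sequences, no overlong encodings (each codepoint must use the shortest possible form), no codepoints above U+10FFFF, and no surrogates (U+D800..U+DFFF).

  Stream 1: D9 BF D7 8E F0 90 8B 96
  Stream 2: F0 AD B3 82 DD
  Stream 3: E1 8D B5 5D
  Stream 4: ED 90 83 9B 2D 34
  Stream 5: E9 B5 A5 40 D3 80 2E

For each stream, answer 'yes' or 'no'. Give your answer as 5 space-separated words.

Stream 1: decodes cleanly. VALID
Stream 2: error at byte offset 5. INVALID
Stream 3: decodes cleanly. VALID
Stream 4: error at byte offset 3. INVALID
Stream 5: decodes cleanly. VALID

Answer: yes no yes no yes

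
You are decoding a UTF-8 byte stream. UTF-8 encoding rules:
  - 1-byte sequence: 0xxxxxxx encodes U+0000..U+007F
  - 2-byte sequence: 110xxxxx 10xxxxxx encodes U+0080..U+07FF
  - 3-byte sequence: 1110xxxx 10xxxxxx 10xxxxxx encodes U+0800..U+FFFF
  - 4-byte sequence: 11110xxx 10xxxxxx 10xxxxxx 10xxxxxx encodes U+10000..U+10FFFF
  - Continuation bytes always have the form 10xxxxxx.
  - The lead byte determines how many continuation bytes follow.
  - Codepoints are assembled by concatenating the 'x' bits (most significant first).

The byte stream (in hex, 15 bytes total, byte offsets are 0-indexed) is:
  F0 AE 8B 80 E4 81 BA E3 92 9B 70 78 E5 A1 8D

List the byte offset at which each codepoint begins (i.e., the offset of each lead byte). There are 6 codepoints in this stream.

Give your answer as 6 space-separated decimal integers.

Answer: 0 4 7 10 11 12

Derivation:
Byte[0]=F0: 4-byte lead, need 3 cont bytes. acc=0x0
Byte[1]=AE: continuation. acc=(acc<<6)|0x2E=0x2E
Byte[2]=8B: continuation. acc=(acc<<6)|0x0B=0xB8B
Byte[3]=80: continuation. acc=(acc<<6)|0x00=0x2E2C0
Completed: cp=U+2E2C0 (starts at byte 0)
Byte[4]=E4: 3-byte lead, need 2 cont bytes. acc=0x4
Byte[5]=81: continuation. acc=(acc<<6)|0x01=0x101
Byte[6]=BA: continuation. acc=(acc<<6)|0x3A=0x407A
Completed: cp=U+407A (starts at byte 4)
Byte[7]=E3: 3-byte lead, need 2 cont bytes. acc=0x3
Byte[8]=92: continuation. acc=(acc<<6)|0x12=0xD2
Byte[9]=9B: continuation. acc=(acc<<6)|0x1B=0x349B
Completed: cp=U+349B (starts at byte 7)
Byte[10]=70: 1-byte ASCII. cp=U+0070
Byte[11]=78: 1-byte ASCII. cp=U+0078
Byte[12]=E5: 3-byte lead, need 2 cont bytes. acc=0x5
Byte[13]=A1: continuation. acc=(acc<<6)|0x21=0x161
Byte[14]=8D: continuation. acc=(acc<<6)|0x0D=0x584D
Completed: cp=U+584D (starts at byte 12)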